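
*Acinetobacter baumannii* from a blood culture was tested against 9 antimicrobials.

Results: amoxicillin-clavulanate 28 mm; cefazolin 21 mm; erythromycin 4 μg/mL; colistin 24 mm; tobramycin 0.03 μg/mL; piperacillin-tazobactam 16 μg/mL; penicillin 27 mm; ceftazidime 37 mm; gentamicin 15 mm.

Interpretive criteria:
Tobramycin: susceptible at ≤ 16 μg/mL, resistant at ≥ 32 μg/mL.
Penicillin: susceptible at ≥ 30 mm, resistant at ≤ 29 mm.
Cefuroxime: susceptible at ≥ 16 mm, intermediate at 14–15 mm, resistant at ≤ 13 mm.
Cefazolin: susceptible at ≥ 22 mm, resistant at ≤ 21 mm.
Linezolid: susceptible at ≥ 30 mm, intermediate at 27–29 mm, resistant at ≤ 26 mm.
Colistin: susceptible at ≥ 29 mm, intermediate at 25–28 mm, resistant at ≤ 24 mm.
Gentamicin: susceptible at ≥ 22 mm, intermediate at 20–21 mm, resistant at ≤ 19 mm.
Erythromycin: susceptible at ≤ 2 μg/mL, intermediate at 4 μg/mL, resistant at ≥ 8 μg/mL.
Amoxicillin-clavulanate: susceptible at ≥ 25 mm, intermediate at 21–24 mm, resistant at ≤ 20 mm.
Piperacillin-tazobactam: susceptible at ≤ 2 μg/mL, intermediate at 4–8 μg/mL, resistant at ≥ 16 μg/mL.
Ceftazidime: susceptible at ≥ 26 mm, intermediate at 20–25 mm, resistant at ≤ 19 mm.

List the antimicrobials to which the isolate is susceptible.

Amoxicillin-clavulanate: 28 mm is ≥ 25 mm ⇒ susceptible
Cefazolin: 21 mm is ≤ 21 mm ⇒ resistant
Erythromycin 4 μg/mL: = 4 μg/mL ⇒ Intermediate
Colistin (24 mm) ≤ 24 mm → Resistant
Tobramycin (0.03 μg/mL) ≤ 16 μg/mL → S
Piperacillin-tazobactam 16 μg/mL: ≥ 16 μg/mL — resistant
Penicillin: 27 mm is ≤ 29 mm — resistant
Ceftazidime 37 mm: ≥ 26 mm — Susceptible
Gentamicin (15 mm) ≤ 19 mm → Resistant

amoxicillin-clavulanate, tobramycin, ceftazidime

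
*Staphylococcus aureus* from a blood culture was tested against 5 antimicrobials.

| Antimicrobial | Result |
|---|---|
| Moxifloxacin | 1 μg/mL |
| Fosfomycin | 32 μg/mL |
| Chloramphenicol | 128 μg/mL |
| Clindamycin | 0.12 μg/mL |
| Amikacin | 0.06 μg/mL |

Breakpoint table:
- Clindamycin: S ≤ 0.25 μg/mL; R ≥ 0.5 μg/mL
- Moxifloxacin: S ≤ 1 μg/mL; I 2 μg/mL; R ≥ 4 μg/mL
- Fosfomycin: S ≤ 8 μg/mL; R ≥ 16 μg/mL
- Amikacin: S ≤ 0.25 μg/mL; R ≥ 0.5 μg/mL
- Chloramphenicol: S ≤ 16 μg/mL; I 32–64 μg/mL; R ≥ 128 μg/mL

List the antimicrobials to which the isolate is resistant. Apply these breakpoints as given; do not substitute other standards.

Moxifloxacin (1 μg/mL) ≤ 1 μg/mL → Susceptible
Fosfomycin 32 μg/mL: ≥ 16 μg/mL → R
Chloramphenicol 128 μg/mL: ≥ 128 μg/mL ⇒ R
Clindamycin: 0.12 μg/mL is ≤ 0.25 μg/mL — S
Amikacin (0.06 μg/mL) ≤ 0.25 μg/mL — S

fosfomycin, chloramphenicol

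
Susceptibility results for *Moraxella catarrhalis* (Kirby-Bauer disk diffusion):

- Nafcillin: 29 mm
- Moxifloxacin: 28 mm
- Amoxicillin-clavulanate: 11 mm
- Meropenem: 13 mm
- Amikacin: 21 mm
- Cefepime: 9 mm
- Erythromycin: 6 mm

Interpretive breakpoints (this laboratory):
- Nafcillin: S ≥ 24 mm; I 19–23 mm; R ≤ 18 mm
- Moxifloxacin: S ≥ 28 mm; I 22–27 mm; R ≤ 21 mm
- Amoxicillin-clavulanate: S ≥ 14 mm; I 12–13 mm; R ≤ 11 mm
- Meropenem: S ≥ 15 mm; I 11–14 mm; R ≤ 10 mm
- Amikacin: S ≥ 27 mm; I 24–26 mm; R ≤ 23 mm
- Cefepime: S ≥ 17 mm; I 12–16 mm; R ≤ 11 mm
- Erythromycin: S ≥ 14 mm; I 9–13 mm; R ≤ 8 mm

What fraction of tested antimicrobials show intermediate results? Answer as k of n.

Nafcillin 29 mm: ≥ 24 mm ⇒ S
Moxifloxacin (28 mm) ≥ 28 mm — susceptible
Amoxicillin-clavulanate (11 mm) ≤ 11 mm — Resistant
Meropenem: 13 mm is in 11–14 mm → intermediate
Amikacin: 21 mm is ≤ 23 mm ⇒ Resistant
Cefepime 9 mm: ≤ 11 mm → resistant
Erythromycin 6 mm: ≤ 8 mm — R
Intermediate: 1/7

1 of 7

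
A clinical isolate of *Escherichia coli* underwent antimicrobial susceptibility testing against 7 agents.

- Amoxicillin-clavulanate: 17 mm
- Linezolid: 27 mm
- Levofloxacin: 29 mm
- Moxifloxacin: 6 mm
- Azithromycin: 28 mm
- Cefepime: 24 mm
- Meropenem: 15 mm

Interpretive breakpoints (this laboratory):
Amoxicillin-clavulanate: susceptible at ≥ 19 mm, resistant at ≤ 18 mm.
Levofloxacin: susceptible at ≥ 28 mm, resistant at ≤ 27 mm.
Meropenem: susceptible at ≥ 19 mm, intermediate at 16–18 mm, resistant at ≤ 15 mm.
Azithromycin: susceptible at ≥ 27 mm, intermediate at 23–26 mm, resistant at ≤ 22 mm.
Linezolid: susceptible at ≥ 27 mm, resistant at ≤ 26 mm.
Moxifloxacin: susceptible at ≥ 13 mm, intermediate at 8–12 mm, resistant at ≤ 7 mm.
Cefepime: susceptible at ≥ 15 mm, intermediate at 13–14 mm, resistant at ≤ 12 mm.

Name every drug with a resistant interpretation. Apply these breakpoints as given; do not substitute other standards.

amoxicillin-clavulanate, moxifloxacin, meropenem

Amoxicillin-clavulanate (17 mm) ≤ 18 mm — R
Linezolid: 27 mm is ≥ 27 mm → susceptible
Levofloxacin (29 mm) ≥ 28 mm — S
Moxifloxacin: 6 mm is ≤ 7 mm — Resistant
Azithromycin (28 mm) ≥ 27 mm — Susceptible
Cefepime (24 mm) ≥ 15 mm ⇒ susceptible
Meropenem 15 mm: ≤ 15 mm — resistant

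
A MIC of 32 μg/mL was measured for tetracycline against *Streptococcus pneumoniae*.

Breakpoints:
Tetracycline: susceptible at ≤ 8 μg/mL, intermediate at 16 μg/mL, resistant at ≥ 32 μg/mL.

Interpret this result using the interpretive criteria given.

Resistant

Tetracycline (32 μg/mL) ≥ 32 μg/mL → Resistant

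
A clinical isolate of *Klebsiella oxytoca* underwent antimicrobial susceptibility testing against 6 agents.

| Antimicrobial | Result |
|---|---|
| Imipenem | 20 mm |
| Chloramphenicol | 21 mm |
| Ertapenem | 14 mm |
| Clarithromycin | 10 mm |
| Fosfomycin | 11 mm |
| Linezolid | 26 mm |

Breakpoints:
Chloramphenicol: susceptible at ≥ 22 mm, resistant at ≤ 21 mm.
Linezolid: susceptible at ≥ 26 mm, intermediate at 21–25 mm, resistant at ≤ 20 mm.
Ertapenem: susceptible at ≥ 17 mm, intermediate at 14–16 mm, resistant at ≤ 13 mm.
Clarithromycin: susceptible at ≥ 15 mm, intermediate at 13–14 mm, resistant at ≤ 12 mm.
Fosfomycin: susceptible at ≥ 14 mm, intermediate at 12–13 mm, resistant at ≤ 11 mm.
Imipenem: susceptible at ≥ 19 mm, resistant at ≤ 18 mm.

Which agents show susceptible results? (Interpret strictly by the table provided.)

Imipenem (20 mm) ≥ 19 mm → Susceptible
Chloramphenicol: 21 mm is ≤ 21 mm ⇒ R
Ertapenem: 14 mm is in 14–16 mm ⇒ I
Clarithromycin: 10 mm is ≤ 12 mm — Resistant
Fosfomycin: 11 mm is ≤ 11 mm ⇒ Resistant
Linezolid 26 mm: ≥ 26 mm → S

imipenem, linezolid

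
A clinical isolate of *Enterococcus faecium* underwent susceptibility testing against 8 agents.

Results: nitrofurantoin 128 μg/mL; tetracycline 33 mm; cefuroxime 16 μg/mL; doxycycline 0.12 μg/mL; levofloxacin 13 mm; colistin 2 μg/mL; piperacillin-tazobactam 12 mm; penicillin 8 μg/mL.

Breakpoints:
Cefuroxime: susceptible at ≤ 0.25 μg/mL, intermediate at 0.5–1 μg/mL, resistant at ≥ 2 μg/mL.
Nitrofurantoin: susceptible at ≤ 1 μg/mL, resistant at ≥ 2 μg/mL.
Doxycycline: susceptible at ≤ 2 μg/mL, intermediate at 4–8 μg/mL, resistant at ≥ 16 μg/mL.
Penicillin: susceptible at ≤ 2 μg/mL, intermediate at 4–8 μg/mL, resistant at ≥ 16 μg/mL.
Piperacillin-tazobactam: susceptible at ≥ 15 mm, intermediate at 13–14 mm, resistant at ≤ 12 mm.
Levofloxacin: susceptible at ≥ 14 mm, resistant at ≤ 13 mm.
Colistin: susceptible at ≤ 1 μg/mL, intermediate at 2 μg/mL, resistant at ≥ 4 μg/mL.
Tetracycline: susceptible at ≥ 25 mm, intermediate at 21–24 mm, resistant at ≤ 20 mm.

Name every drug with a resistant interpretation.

Nitrofurantoin: 128 μg/mL is ≥ 2 μg/mL — R
Tetracycline 33 mm: ≥ 25 mm → susceptible
Cefuroxime: 16 μg/mL is ≥ 2 μg/mL — resistant
Doxycycline (0.12 μg/mL) ≤ 2 μg/mL ⇒ Susceptible
Levofloxacin 13 mm: ≤ 13 mm ⇒ R
Colistin 2 μg/mL: = 2 μg/mL — I
Piperacillin-tazobactam: 12 mm is ≤ 12 mm → R
Penicillin: 8 μg/mL is in 4–8 μg/mL ⇒ Intermediate

nitrofurantoin, cefuroxime, levofloxacin, piperacillin-tazobactam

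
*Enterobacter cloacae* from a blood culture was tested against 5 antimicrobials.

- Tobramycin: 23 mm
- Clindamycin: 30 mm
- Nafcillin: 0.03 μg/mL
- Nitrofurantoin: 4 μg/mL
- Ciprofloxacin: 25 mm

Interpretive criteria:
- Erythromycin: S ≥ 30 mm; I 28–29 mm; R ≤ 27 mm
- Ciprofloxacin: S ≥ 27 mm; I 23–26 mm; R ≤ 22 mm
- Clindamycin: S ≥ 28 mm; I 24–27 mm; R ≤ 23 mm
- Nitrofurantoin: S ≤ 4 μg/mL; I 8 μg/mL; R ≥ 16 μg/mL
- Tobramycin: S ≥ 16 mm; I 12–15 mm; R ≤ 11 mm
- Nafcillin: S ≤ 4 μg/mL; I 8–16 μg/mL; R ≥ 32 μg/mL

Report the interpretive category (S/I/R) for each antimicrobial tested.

S, S, S, S, I

Tobramycin: 23 mm is ≥ 16 mm ⇒ susceptible
Clindamycin (30 mm) ≥ 28 mm → S
Nafcillin: 0.03 μg/mL is ≤ 4 μg/mL → S
Nitrofurantoin 4 μg/mL: ≤ 4 μg/mL ⇒ Susceptible
Ciprofloxacin: 25 mm is in 23–26 mm ⇒ intermediate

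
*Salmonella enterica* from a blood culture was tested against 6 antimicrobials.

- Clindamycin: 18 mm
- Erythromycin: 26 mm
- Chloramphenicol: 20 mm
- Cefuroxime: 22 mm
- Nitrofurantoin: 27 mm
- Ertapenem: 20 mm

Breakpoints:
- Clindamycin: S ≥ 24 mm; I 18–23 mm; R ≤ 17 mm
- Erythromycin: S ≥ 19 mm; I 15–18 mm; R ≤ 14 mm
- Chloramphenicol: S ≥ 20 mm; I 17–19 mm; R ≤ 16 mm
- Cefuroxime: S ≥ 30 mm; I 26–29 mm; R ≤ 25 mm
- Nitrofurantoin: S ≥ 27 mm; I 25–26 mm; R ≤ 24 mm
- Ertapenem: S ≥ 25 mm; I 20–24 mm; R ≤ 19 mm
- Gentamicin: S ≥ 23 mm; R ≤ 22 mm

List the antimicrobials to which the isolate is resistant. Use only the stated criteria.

Clindamycin (18 mm) in 18–23 mm → intermediate
Erythromycin (26 mm) ≥ 19 mm ⇒ Susceptible
Chloramphenicol 20 mm: ≥ 20 mm ⇒ susceptible
Cefuroxime: 22 mm is ≤ 25 mm ⇒ resistant
Nitrofurantoin: 27 mm is ≥ 27 mm ⇒ susceptible
Ertapenem 20 mm: in 20–24 mm ⇒ intermediate

cefuroxime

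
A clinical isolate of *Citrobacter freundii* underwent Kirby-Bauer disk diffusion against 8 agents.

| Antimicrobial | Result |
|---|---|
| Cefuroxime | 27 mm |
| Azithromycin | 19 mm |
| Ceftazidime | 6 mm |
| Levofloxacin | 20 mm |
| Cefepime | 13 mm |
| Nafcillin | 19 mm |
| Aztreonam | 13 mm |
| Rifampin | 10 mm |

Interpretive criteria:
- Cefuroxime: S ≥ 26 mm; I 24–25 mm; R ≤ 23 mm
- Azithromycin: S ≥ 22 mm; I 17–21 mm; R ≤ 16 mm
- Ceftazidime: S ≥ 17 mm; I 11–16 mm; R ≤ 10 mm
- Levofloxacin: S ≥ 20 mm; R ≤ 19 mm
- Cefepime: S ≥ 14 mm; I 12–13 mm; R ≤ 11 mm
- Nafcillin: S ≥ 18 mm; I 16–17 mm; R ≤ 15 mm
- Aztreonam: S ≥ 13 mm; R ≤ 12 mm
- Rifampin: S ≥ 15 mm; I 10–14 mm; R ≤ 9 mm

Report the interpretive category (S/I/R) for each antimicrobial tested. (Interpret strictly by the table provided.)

S, I, R, S, I, S, S, I

Cefuroxime 27 mm: ≥ 26 mm → susceptible
Azithromycin (19 mm) in 17–21 mm — Intermediate
Ceftazidime: 6 mm is ≤ 10 mm — Resistant
Levofloxacin (20 mm) ≥ 20 mm — susceptible
Cefepime: 13 mm is in 12–13 mm → intermediate
Nafcillin: 19 mm is ≥ 18 mm → S
Aztreonam: 13 mm is ≥ 13 mm — susceptible
Rifampin (10 mm) in 10–14 mm — Intermediate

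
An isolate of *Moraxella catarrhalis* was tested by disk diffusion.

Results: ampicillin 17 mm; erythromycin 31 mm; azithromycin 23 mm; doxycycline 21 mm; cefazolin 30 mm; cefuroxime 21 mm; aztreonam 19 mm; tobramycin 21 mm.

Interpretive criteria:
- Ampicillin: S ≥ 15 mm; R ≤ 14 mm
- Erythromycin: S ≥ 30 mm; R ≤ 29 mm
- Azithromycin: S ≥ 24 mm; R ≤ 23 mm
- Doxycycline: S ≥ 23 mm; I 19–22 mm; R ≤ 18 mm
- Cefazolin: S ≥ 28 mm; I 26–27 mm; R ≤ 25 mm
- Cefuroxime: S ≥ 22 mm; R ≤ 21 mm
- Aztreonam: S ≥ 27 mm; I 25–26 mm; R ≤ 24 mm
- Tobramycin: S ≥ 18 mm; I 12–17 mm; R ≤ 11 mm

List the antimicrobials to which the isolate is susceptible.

ampicillin, erythromycin, cefazolin, tobramycin

Ampicillin: 17 mm is ≥ 15 mm → susceptible
Erythromycin (31 mm) ≥ 30 mm → susceptible
Azithromycin (23 mm) ≤ 23 mm — resistant
Doxycycline (21 mm) in 19–22 mm → intermediate
Cefazolin (30 mm) ≥ 28 mm → S
Cefuroxime: 21 mm is ≤ 21 mm ⇒ Resistant
Aztreonam: 19 mm is ≤ 24 mm → R
Tobramycin: 21 mm is ≥ 18 mm → S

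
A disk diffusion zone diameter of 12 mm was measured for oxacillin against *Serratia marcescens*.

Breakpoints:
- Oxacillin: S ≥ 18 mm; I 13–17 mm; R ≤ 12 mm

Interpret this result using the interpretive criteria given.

Resistant

Oxacillin 12 mm: ≤ 12 mm → R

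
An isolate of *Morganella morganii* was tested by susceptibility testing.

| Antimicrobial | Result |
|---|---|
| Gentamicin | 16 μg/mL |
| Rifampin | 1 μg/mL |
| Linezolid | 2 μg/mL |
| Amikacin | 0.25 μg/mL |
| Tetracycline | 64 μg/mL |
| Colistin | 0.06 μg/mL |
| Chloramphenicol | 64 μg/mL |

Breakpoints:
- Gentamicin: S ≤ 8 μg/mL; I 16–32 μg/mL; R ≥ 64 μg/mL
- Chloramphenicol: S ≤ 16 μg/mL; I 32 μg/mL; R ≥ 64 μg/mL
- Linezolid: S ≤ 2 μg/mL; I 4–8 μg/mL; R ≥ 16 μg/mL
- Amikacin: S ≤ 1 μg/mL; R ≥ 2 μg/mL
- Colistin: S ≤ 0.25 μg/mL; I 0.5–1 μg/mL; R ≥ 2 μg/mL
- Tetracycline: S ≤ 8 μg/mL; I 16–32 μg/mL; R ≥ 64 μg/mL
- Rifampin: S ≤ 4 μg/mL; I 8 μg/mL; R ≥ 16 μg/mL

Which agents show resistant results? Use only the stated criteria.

Gentamicin 16 μg/mL: in 16–32 μg/mL → intermediate
Rifampin: 1 μg/mL is ≤ 4 μg/mL — susceptible
Linezolid 2 μg/mL: ≤ 2 μg/mL ⇒ susceptible
Amikacin: 0.25 μg/mL is ≤ 1 μg/mL — Susceptible
Tetracycline (64 μg/mL) ≥ 64 μg/mL — Resistant
Colistin 0.06 μg/mL: ≤ 0.25 μg/mL ⇒ S
Chloramphenicol 64 μg/mL: ≥ 64 μg/mL ⇒ Resistant

tetracycline, chloramphenicol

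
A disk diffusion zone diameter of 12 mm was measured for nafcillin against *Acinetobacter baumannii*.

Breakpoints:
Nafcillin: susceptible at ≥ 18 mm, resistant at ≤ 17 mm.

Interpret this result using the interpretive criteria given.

Resistant

Nafcillin 12 mm: ≤ 17 mm → R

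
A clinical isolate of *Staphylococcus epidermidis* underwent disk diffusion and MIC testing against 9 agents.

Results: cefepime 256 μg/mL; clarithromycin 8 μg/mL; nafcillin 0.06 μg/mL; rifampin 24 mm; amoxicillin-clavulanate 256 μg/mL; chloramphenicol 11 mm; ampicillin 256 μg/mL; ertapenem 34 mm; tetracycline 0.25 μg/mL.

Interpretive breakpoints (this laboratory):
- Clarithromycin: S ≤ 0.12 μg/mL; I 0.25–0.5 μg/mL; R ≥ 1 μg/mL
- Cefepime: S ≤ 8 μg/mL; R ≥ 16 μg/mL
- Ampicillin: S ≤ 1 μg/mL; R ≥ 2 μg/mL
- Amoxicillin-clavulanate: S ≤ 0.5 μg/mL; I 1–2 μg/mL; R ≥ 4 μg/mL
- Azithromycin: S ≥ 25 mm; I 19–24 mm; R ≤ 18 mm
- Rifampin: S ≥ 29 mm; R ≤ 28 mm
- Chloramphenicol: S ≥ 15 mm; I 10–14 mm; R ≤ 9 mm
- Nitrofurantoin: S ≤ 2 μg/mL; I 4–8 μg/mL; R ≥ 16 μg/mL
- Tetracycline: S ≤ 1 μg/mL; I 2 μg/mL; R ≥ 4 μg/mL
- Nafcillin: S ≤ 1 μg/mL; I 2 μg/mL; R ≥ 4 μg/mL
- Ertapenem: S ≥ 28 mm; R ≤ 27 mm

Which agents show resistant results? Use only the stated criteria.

Cefepime (256 μg/mL) ≥ 16 μg/mL — Resistant
Clarithromycin (8 μg/mL) ≥ 1 μg/mL → Resistant
Nafcillin (0.06 μg/mL) ≤ 1 μg/mL → Susceptible
Rifampin 24 mm: ≤ 28 mm — R
Amoxicillin-clavulanate 256 μg/mL: ≥ 4 μg/mL — R
Chloramphenicol (11 mm) in 10–14 mm ⇒ Intermediate
Ampicillin (256 μg/mL) ≥ 2 μg/mL → R
Ertapenem (34 mm) ≥ 28 mm → Susceptible
Tetracycline 0.25 μg/mL: ≤ 1 μg/mL → Susceptible

cefepime, clarithromycin, rifampin, amoxicillin-clavulanate, ampicillin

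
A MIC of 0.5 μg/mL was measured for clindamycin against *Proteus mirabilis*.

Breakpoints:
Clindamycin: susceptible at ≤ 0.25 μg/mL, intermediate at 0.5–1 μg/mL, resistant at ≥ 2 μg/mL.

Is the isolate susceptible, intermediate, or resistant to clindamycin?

Intermediate

Clindamycin (0.5 μg/mL) in 0.5–1 μg/mL — Intermediate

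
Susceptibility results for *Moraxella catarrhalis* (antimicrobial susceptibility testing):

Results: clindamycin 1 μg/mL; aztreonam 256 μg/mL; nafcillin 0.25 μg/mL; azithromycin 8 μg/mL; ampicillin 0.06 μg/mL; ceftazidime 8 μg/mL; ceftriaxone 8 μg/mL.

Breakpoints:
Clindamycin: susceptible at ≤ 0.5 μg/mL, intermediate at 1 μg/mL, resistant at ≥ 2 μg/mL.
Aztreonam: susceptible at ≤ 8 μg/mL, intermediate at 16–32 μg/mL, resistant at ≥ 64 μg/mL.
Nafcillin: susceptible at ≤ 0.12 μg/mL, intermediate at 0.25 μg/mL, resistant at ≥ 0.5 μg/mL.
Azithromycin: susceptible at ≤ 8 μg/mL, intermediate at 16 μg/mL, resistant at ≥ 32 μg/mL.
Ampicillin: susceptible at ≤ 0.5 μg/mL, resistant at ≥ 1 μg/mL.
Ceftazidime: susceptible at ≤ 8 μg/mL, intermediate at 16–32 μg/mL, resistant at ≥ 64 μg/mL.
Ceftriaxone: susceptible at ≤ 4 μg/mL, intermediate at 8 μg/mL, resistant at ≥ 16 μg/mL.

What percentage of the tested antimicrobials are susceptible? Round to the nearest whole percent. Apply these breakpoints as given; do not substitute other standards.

43%

Clindamycin (1 μg/mL) = 1 μg/mL → I
Aztreonam (256 μg/mL) ≥ 64 μg/mL → Resistant
Nafcillin: 0.25 μg/mL is = 0.25 μg/mL ⇒ I
Azithromycin 8 μg/mL: ≤ 8 μg/mL → S
Ampicillin (0.06 μg/mL) ≤ 0.5 μg/mL → Susceptible
Ceftazidime: 8 μg/mL is ≤ 8 μg/mL — susceptible
Ceftriaxone 8 μg/mL: = 8 μg/mL ⇒ I
Susceptible: 3/7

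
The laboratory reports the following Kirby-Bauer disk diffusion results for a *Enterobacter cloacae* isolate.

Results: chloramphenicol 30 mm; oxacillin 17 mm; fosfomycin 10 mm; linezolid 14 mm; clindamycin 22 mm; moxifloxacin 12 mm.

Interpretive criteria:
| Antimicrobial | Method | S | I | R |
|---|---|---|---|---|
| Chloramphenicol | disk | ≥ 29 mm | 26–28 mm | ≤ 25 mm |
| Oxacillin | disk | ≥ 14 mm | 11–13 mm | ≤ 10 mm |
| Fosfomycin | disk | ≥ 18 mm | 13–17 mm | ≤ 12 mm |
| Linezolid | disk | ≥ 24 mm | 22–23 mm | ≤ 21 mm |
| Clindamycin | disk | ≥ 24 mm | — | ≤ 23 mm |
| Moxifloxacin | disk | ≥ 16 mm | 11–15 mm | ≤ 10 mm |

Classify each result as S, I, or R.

S, S, R, R, R, I

Chloramphenicol 30 mm: ≥ 29 mm — Susceptible
Oxacillin (17 mm) ≥ 14 mm ⇒ Susceptible
Fosfomycin: 10 mm is ≤ 12 mm → R
Linezolid (14 mm) ≤ 21 mm — Resistant
Clindamycin 22 mm: ≤ 23 mm → R
Moxifloxacin 12 mm: in 11–15 mm ⇒ I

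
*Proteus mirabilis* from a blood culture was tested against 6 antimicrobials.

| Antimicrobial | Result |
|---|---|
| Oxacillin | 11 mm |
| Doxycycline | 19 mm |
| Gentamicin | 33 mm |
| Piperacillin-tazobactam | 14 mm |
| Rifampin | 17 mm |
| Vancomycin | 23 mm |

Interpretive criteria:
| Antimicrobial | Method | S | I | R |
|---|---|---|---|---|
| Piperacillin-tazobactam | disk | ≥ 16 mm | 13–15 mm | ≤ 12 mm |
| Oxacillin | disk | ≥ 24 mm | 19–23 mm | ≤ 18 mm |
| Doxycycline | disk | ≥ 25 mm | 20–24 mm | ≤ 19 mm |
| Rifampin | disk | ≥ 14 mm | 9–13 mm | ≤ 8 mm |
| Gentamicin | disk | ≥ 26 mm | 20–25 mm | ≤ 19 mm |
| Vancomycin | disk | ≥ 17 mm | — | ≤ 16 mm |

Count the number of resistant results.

2

Oxacillin 11 mm: ≤ 18 mm — R
Doxycycline 19 mm: ≤ 19 mm ⇒ Resistant
Gentamicin: 33 mm is ≥ 26 mm — susceptible
Piperacillin-tazobactam (14 mm) in 13–15 mm ⇒ I
Rifampin 17 mm: ≥ 14 mm — S
Vancomycin (23 mm) ≥ 17 mm ⇒ Susceptible
Resistant: 2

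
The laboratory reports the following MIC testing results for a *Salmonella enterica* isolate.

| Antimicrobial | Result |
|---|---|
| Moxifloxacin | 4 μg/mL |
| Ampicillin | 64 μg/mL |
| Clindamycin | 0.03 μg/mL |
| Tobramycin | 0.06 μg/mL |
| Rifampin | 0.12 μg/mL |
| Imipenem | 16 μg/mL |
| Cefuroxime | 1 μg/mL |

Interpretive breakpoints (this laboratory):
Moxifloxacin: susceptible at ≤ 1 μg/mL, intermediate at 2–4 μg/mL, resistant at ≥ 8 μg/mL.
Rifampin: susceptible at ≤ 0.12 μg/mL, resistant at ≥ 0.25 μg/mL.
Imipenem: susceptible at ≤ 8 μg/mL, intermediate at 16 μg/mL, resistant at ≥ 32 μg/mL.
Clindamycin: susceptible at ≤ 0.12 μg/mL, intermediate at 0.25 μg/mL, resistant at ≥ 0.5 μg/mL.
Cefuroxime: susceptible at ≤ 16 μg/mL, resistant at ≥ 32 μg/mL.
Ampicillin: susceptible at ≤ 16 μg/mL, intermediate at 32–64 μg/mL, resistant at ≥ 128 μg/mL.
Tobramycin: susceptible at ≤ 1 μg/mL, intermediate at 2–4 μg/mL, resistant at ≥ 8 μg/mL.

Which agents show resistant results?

Moxifloxacin 4 μg/mL: in 2–4 μg/mL ⇒ Intermediate
Ampicillin 64 μg/mL: in 32–64 μg/mL → I
Clindamycin (0.03 μg/mL) ≤ 0.12 μg/mL — Susceptible
Tobramycin 0.06 μg/mL: ≤ 1 μg/mL ⇒ S
Rifampin (0.12 μg/mL) ≤ 0.12 μg/mL — susceptible
Imipenem 16 μg/mL: = 16 μg/mL — Intermediate
Cefuroxime (1 μg/mL) ≤ 16 μg/mL → S

none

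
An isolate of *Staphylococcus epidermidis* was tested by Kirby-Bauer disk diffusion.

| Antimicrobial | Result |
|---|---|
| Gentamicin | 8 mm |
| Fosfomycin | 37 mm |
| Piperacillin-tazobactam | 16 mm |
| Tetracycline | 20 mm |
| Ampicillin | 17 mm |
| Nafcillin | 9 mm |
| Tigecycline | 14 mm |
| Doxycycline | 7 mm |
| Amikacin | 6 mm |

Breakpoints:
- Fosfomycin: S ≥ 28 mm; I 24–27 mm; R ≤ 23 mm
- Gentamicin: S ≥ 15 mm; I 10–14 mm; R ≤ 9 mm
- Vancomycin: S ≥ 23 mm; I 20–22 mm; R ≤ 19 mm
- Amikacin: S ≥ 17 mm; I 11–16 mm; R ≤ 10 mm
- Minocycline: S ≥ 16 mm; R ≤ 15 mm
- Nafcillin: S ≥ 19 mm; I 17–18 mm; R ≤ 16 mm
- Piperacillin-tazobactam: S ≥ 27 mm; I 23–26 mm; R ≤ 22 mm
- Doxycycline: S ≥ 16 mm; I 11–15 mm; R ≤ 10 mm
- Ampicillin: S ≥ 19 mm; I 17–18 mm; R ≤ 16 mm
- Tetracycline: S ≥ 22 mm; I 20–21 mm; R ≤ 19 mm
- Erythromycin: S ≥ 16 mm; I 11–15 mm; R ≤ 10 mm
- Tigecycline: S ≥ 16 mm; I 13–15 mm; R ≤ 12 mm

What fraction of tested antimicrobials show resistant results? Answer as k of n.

Gentamicin (8 mm) ≤ 9 mm → Resistant
Fosfomycin: 37 mm is ≥ 28 mm ⇒ S
Piperacillin-tazobactam: 16 mm is ≤ 22 mm ⇒ Resistant
Tetracycline (20 mm) in 20–21 mm — Intermediate
Ampicillin 17 mm: in 17–18 mm → Intermediate
Nafcillin 9 mm: ≤ 16 mm — Resistant
Tigecycline (14 mm) in 13–15 mm ⇒ intermediate
Doxycycline 7 mm: ≤ 10 mm ⇒ Resistant
Amikacin: 6 mm is ≤ 10 mm — R
Resistant: 5/9

5 of 9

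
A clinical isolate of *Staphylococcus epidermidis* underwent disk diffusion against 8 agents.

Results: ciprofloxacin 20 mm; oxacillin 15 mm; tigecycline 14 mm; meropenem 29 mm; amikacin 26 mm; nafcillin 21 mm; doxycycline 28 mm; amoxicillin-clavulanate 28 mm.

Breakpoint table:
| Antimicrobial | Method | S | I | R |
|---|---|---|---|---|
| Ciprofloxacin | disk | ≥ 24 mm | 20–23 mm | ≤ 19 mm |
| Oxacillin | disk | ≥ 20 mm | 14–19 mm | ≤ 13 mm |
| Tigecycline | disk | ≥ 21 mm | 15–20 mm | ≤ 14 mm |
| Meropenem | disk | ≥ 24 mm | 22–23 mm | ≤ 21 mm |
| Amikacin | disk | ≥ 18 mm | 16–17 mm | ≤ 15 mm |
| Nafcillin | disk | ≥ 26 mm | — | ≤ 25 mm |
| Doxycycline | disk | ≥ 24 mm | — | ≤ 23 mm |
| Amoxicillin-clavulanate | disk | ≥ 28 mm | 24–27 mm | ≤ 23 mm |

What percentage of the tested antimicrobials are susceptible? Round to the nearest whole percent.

Ciprofloxacin (20 mm) in 20–23 mm ⇒ intermediate
Oxacillin (15 mm) in 14–19 mm → Intermediate
Tigecycline (14 mm) ≤ 14 mm — resistant
Meropenem (29 mm) ≥ 24 mm ⇒ susceptible
Amikacin (26 mm) ≥ 18 mm — Susceptible
Nafcillin: 21 mm is ≤ 25 mm — R
Doxycycline (28 mm) ≥ 24 mm ⇒ S
Amoxicillin-clavulanate 28 mm: ≥ 28 mm → S
Susceptible: 4/8

50%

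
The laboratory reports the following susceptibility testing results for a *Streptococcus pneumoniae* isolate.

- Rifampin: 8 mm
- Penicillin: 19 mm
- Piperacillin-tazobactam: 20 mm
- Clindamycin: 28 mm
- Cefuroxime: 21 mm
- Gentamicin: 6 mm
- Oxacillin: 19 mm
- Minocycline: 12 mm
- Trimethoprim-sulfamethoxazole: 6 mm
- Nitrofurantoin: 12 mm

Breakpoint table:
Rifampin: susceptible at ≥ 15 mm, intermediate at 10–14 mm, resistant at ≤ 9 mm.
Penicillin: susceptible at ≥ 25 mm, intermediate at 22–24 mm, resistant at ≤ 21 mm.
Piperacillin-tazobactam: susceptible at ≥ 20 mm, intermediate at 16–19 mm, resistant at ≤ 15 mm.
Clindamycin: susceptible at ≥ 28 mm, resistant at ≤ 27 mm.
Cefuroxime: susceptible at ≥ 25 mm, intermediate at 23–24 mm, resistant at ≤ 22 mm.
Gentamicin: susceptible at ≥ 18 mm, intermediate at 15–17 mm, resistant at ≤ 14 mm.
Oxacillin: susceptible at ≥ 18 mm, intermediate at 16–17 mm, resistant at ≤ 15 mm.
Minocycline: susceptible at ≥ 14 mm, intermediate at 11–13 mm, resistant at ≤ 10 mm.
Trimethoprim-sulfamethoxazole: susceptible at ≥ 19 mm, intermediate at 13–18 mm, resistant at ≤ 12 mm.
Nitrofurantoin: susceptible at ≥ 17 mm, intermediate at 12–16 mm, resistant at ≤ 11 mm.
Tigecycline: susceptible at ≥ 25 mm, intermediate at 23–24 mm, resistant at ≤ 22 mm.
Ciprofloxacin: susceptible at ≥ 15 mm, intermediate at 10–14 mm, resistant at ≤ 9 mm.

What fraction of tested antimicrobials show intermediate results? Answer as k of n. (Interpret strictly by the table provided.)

Rifampin 8 mm: ≤ 9 mm ⇒ Resistant
Penicillin 19 mm: ≤ 21 mm — Resistant
Piperacillin-tazobactam 20 mm: ≥ 20 mm → susceptible
Clindamycin (28 mm) ≥ 28 mm — Susceptible
Cefuroxime (21 mm) ≤ 22 mm — R
Gentamicin (6 mm) ≤ 14 mm → resistant
Oxacillin 19 mm: ≥ 18 mm — susceptible
Minocycline: 12 mm is in 11–13 mm ⇒ Intermediate
Trimethoprim-sulfamethoxazole (6 mm) ≤ 12 mm → resistant
Nitrofurantoin (12 mm) in 12–16 mm — Intermediate
Intermediate: 2/10

2 of 10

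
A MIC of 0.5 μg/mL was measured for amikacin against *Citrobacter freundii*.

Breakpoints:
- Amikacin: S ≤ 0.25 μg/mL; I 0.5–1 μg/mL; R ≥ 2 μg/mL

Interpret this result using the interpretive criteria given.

Intermediate

Amikacin 0.5 μg/mL: in 0.5–1 μg/mL ⇒ I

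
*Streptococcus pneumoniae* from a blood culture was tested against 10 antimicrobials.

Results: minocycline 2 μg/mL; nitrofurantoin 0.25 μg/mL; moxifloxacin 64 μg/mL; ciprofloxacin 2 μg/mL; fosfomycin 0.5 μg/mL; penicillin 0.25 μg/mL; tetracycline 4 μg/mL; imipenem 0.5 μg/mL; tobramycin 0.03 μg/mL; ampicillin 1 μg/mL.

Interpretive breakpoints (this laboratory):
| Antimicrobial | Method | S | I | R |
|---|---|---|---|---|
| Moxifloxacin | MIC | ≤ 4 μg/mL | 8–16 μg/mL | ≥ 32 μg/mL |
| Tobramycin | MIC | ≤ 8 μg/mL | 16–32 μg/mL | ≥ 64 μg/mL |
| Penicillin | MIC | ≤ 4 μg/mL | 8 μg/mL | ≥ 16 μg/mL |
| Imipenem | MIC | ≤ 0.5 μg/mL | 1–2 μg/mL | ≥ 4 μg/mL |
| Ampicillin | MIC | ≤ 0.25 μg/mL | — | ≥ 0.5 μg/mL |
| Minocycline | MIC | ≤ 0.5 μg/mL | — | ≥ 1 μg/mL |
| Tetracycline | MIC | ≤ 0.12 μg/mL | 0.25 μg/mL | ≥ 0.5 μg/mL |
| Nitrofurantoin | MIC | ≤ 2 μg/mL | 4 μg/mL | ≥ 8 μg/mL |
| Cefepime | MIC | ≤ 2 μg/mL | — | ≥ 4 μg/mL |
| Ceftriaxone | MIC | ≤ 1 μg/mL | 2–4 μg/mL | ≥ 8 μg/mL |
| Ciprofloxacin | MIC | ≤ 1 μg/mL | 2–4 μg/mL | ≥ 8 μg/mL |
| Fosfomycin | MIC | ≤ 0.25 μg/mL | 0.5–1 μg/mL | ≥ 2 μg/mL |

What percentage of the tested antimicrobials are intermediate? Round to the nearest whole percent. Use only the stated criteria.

20%

Minocycline (2 μg/mL) ≥ 1 μg/mL ⇒ resistant
Nitrofurantoin (0.25 μg/mL) ≤ 2 μg/mL → S
Moxifloxacin 64 μg/mL: ≥ 32 μg/mL → R
Ciprofloxacin 2 μg/mL: in 2–4 μg/mL — intermediate
Fosfomycin 0.5 μg/mL: in 0.5–1 μg/mL — intermediate
Penicillin: 0.25 μg/mL is ≤ 4 μg/mL → susceptible
Tetracycline 4 μg/mL: ≥ 0.5 μg/mL ⇒ Resistant
Imipenem (0.5 μg/mL) ≤ 0.5 μg/mL ⇒ Susceptible
Tobramycin 0.03 μg/mL: ≤ 8 μg/mL — S
Ampicillin: 1 μg/mL is ≥ 0.5 μg/mL → Resistant
Intermediate: 2/10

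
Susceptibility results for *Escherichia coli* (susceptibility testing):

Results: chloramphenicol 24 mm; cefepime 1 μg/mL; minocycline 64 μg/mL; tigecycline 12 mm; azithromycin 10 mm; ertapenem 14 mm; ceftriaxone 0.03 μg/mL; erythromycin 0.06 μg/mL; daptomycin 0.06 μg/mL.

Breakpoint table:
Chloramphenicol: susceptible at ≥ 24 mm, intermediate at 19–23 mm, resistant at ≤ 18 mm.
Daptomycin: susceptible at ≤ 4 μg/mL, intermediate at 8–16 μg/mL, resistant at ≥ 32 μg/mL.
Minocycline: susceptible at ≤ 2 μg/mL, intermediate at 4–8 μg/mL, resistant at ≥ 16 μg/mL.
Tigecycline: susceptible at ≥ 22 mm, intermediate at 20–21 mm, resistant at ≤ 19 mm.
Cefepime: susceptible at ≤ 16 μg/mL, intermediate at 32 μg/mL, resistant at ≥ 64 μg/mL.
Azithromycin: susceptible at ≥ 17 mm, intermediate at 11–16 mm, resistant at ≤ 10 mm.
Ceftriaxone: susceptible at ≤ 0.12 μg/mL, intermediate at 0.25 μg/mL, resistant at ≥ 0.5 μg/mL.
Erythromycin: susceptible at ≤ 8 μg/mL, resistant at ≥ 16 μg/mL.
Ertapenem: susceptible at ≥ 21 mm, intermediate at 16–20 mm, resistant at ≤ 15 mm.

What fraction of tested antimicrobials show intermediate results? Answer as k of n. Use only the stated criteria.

Chloramphenicol 24 mm: ≥ 24 mm ⇒ susceptible
Cefepime: 1 μg/mL is ≤ 16 μg/mL → S
Minocycline (64 μg/mL) ≥ 16 μg/mL — R
Tigecycline 12 mm: ≤ 19 mm → R
Azithromycin 10 mm: ≤ 10 mm — R
Ertapenem: 14 mm is ≤ 15 mm — R
Ceftriaxone: 0.03 μg/mL is ≤ 0.12 μg/mL — susceptible
Erythromycin: 0.06 μg/mL is ≤ 8 μg/mL ⇒ susceptible
Daptomycin: 0.06 μg/mL is ≤ 4 μg/mL — susceptible
Intermediate: 0/9

0 of 9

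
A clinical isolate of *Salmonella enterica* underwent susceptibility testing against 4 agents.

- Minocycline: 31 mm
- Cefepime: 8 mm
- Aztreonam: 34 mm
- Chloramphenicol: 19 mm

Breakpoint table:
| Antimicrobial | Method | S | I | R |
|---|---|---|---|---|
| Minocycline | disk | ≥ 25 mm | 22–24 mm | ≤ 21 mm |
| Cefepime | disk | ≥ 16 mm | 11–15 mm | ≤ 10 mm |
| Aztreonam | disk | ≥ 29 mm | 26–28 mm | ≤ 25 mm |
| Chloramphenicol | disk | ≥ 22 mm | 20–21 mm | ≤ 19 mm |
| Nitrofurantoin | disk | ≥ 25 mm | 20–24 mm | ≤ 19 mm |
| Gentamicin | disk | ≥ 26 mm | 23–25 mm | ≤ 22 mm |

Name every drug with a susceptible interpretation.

minocycline, aztreonam

Minocycline (31 mm) ≥ 25 mm ⇒ susceptible
Cefepime: 8 mm is ≤ 10 mm → Resistant
Aztreonam 34 mm: ≥ 29 mm ⇒ susceptible
Chloramphenicol (19 mm) ≤ 19 mm → resistant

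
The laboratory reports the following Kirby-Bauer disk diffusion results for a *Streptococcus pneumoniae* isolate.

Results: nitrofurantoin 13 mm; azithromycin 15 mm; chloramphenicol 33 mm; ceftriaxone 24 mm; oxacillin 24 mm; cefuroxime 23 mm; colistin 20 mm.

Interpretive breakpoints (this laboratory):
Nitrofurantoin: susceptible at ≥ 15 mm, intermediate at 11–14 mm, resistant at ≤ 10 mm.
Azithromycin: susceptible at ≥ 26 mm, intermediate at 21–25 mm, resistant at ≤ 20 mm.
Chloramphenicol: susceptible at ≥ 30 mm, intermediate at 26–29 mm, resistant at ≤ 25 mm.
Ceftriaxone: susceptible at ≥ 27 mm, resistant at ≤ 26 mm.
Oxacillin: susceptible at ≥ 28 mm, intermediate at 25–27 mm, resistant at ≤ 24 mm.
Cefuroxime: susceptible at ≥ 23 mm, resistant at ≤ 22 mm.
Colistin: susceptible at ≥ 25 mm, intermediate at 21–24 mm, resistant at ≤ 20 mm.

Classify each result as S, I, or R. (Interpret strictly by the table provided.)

I, R, S, R, R, S, R

Nitrofurantoin 13 mm: in 11–14 mm — I
Azithromycin: 15 mm is ≤ 20 mm → resistant
Chloramphenicol 33 mm: ≥ 30 mm ⇒ Susceptible
Ceftriaxone: 24 mm is ≤ 26 mm → Resistant
Oxacillin 24 mm: ≤ 24 mm → R
Cefuroxime (23 mm) ≥ 23 mm ⇒ susceptible
Colistin 20 mm: ≤ 20 mm → R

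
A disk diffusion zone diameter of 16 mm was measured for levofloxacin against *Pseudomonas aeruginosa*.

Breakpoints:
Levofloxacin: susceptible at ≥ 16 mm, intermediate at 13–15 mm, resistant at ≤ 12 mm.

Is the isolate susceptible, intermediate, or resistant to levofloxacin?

Levofloxacin 16 mm: ≥ 16 mm → Susceptible

S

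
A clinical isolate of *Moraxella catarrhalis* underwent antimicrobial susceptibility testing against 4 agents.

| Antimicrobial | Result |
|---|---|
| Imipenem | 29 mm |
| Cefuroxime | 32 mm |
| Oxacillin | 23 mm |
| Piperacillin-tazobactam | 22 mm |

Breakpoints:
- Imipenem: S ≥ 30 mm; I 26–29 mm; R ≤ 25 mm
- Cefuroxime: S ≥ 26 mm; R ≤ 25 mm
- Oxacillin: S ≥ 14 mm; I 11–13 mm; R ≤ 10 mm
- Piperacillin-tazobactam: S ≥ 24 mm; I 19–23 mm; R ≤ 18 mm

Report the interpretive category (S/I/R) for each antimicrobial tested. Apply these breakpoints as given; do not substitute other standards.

Imipenem 29 mm: in 26–29 mm — Intermediate
Cefuroxime (32 mm) ≥ 26 mm — susceptible
Oxacillin (23 mm) ≥ 14 mm ⇒ Susceptible
Piperacillin-tazobactam: 22 mm is in 19–23 mm — I

I, S, S, I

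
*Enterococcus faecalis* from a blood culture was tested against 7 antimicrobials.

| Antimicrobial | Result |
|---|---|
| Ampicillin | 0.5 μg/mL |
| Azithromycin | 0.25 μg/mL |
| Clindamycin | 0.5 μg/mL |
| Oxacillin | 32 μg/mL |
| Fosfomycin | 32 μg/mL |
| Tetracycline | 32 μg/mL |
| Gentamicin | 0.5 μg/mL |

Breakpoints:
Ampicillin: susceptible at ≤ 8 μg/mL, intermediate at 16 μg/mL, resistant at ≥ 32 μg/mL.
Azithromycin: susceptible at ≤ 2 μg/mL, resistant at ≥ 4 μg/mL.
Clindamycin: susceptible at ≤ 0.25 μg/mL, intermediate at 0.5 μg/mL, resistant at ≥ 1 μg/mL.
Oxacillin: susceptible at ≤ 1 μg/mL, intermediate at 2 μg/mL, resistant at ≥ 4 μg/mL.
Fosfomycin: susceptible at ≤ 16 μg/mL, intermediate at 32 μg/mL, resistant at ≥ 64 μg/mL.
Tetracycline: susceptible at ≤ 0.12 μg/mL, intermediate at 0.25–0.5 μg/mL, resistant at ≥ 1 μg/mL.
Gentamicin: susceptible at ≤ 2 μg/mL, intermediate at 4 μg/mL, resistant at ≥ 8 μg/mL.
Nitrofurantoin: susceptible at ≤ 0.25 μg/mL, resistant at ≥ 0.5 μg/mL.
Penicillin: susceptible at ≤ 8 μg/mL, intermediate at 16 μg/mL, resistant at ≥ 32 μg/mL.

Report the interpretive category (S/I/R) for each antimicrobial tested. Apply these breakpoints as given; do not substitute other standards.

S, S, I, R, I, R, S

Ampicillin 0.5 μg/mL: ≤ 8 μg/mL → susceptible
Azithromycin 0.25 μg/mL: ≤ 2 μg/mL → susceptible
Clindamycin (0.5 μg/mL) = 0.5 μg/mL → I
Oxacillin (32 μg/mL) ≥ 4 μg/mL → resistant
Fosfomycin 32 μg/mL: = 32 μg/mL — Intermediate
Tetracycline: 32 μg/mL is ≥ 1 μg/mL → resistant
Gentamicin (0.5 μg/mL) ≤ 2 μg/mL — Susceptible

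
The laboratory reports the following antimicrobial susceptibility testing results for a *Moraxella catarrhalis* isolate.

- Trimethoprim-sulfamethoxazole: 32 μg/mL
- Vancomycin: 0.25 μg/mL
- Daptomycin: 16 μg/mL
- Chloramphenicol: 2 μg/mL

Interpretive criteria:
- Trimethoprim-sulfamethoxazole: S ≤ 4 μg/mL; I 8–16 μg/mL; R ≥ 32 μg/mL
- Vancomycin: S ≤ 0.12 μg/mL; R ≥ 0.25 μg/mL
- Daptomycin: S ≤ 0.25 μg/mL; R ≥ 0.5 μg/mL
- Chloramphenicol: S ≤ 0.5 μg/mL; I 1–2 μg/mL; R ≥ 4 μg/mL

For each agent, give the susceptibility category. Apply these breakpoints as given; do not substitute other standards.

Trimethoprim-sulfamethoxazole 32 μg/mL: ≥ 32 μg/mL — R
Vancomycin (0.25 μg/mL) ≥ 0.25 μg/mL ⇒ resistant
Daptomycin: 16 μg/mL is ≥ 0.5 μg/mL ⇒ resistant
Chloramphenicol 2 μg/mL: in 1–2 μg/mL → I

R, R, R, I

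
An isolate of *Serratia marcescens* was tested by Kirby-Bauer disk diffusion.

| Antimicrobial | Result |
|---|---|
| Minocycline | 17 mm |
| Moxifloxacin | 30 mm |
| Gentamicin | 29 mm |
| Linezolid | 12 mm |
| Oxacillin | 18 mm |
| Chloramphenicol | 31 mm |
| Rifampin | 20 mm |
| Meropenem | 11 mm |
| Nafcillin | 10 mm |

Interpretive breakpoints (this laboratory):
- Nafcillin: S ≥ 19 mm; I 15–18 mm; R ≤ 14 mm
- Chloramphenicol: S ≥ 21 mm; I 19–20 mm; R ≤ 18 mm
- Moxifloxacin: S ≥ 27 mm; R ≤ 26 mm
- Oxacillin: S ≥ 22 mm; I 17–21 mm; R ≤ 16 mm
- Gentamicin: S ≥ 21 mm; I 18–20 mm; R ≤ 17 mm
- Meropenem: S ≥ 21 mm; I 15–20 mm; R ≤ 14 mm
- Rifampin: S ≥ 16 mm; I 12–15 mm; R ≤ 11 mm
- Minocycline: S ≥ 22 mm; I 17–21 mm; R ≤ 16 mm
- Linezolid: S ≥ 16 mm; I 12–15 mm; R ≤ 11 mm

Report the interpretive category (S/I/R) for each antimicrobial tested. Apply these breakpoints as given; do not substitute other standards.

I, S, S, I, I, S, S, R, R

Minocycline: 17 mm is in 17–21 mm ⇒ intermediate
Moxifloxacin 30 mm: ≥ 27 mm ⇒ Susceptible
Gentamicin: 29 mm is ≥ 21 mm ⇒ S
Linezolid (12 mm) in 12–15 mm — intermediate
Oxacillin (18 mm) in 17–21 mm → intermediate
Chloramphenicol: 31 mm is ≥ 21 mm → S
Rifampin: 20 mm is ≥ 16 mm — Susceptible
Meropenem 11 mm: ≤ 14 mm ⇒ resistant
Nafcillin: 10 mm is ≤ 14 mm → resistant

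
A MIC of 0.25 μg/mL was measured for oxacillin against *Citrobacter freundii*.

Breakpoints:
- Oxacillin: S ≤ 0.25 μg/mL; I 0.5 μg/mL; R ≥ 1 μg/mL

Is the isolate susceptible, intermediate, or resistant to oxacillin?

Susceptible

Oxacillin: 0.25 μg/mL is ≤ 0.25 μg/mL ⇒ S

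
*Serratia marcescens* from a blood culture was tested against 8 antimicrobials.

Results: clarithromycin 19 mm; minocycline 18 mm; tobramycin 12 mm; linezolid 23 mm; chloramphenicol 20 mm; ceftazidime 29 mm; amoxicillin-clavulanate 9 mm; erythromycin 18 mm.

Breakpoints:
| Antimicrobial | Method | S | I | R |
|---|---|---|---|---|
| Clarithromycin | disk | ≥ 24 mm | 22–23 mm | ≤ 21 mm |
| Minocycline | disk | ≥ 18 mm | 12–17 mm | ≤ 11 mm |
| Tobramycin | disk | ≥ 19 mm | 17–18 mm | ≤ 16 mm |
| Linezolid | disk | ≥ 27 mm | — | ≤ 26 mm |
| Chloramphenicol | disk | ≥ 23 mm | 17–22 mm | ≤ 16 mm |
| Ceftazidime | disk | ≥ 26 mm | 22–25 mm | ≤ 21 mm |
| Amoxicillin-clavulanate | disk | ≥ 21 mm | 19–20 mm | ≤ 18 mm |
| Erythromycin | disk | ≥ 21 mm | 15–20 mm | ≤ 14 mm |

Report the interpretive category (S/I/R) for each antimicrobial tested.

R, S, R, R, I, S, R, I

Clarithromycin: 19 mm is ≤ 21 mm ⇒ Resistant
Minocycline (18 mm) ≥ 18 mm — S
Tobramycin 12 mm: ≤ 16 mm — resistant
Linezolid: 23 mm is ≤ 26 mm → Resistant
Chloramphenicol: 20 mm is in 17–22 mm → intermediate
Ceftazidime (29 mm) ≥ 26 mm — Susceptible
Amoxicillin-clavulanate (9 mm) ≤ 18 mm → R
Erythromycin: 18 mm is in 15–20 mm — I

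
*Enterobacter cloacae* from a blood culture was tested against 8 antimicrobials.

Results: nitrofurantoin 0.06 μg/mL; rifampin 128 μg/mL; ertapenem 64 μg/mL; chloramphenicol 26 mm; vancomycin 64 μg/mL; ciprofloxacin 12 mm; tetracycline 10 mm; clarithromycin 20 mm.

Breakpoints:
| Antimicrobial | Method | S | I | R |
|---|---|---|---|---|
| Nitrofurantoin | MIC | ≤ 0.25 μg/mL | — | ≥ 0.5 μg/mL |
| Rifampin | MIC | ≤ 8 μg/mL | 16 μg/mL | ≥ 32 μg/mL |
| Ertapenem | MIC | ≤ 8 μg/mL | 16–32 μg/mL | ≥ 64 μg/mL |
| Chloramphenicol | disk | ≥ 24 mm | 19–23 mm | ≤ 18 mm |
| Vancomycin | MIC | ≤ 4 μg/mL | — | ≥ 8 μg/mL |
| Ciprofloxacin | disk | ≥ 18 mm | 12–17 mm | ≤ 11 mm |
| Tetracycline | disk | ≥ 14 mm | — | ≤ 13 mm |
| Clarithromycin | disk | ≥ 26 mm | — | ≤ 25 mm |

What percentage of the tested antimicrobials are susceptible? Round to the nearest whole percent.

25%

Nitrofurantoin (0.06 μg/mL) ≤ 0.25 μg/mL — Susceptible
Rifampin: 128 μg/mL is ≥ 32 μg/mL ⇒ Resistant
Ertapenem (64 μg/mL) ≥ 64 μg/mL — resistant
Chloramphenicol (26 mm) ≥ 24 mm → Susceptible
Vancomycin 64 μg/mL: ≥ 8 μg/mL ⇒ R
Ciprofloxacin (12 mm) in 12–17 mm ⇒ I
Tetracycline 10 mm: ≤ 13 mm ⇒ Resistant
Clarithromycin (20 mm) ≤ 25 mm → resistant
Susceptible: 2/8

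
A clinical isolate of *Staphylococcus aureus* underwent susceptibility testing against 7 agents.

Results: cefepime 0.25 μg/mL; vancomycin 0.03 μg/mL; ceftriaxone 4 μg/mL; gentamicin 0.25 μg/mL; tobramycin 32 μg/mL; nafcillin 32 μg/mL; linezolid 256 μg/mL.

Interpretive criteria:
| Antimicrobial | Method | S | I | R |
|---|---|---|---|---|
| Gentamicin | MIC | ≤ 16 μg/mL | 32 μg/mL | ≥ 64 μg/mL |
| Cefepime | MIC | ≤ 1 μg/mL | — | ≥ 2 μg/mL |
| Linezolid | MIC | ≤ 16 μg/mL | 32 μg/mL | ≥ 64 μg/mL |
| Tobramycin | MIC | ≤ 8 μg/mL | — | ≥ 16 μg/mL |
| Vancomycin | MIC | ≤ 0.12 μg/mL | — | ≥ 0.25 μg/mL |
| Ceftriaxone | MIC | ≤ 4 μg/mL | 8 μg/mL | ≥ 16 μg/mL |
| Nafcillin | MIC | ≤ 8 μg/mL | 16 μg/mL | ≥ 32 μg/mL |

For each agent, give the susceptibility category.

Cefepime (0.25 μg/mL) ≤ 1 μg/mL — S
Vancomycin (0.03 μg/mL) ≤ 0.12 μg/mL — S
Ceftriaxone: 4 μg/mL is ≤ 4 μg/mL → Susceptible
Gentamicin: 0.25 μg/mL is ≤ 16 μg/mL — susceptible
Tobramycin 32 μg/mL: ≥ 16 μg/mL — resistant
Nafcillin (32 μg/mL) ≥ 32 μg/mL → resistant
Linezolid 256 μg/mL: ≥ 64 μg/mL → resistant

S, S, S, S, R, R, R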